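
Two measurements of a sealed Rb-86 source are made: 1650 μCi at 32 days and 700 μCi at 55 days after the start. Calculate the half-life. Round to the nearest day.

19 days

Over Δt = 55 − 32 = 23 days, the level fell by a factor of 1650/700 ≈ 2.3571.
n = log₂(2.3571) ≈ 1.237 half-lives, so t½ = 23/1.237 ≈ 18.593 days.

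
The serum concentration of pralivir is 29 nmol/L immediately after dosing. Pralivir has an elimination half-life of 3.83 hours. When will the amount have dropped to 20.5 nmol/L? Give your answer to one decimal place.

Fraction remaining = 20.5/29 ≈ 0.7069.
n = log₂(29/20.5) = ln(1.4146)/ln 2 ≈ 0.50043 half-lives.
t = n × t½ = 0.50043 × 3.83 ≈ 1.9166 hours.

1.9 hours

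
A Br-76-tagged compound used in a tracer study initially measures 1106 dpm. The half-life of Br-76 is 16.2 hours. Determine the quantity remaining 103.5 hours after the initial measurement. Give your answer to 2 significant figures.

13 dpm

Number of half-lives: n = 103.5/16.2 ≈ 6.3889.
Remaining = 1106 × (1/2)^6.3889 = 1106 × 0.011933 ≈ 13.198 dpm.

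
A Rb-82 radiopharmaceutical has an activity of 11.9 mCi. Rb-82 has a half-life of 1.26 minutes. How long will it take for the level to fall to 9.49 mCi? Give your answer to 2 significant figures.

Fraction remaining = 9.49/11.9 ≈ 0.79748.
n = log₂(11.9/9.49) = ln(1.254)/ln 2 ≈ 0.32648 half-lives.
t = n × t½ = 0.32648 × 1.26 ≈ 0.41137 minutes.

0.41 minutes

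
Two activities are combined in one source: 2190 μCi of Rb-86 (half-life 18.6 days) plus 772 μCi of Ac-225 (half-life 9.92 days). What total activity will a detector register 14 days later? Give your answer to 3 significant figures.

Rb-86: 2190 × (1/2)^(14/18.6) = 2190 × (1/2)^0.75269 ≈ 1299.8 μCi.
Ac-225: 772 × (1/2)^(14/9.92) = 772 × (1/2)^1.4113 ≈ 290.25 μCi.
Total = 1299.8 + 290.25 ≈ 1590 μCi.

1590 μCi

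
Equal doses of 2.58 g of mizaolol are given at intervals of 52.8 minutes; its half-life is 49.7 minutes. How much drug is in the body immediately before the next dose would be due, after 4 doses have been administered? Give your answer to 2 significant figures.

The 4 doses were given 211.2, 158.4, 105.6, 52.8 minutes ago.
Total = 2.58·(1/2)^(211.2/49.7) + 2.58·(1/2)^(158.4/49.7) + 2.58·(1/2)^(105.6/49.7) + 2.58·(1/2)^(52.8/49.7)
      = 0.13564 + 0.28327 + 0.59157 + 1.2354 ≈ 2.2459 g.

2.2 g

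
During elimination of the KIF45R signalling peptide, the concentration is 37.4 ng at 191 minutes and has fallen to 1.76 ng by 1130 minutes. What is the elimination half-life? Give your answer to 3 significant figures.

213 minutes

Over Δt = 1130 − 191 = 939 minutes, the level fell by a factor of 37.4/1.76 ≈ 21.25.
n = log₂(21.25) ≈ 4.4094 half-lives, so t½ = 939/4.4094 ≈ 212.95 minutes.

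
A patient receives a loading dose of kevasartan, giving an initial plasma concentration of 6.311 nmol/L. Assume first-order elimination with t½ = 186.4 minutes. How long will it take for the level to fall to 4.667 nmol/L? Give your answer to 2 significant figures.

81 minutes

Fraction remaining = 4.667/6.311 ≈ 0.7395.
n = log₂(6.311/4.667) = ln(1.3523)/ln 2 ≈ 0.43537 half-lives.
t = n × t½ = 0.43537 × 186.4 ≈ 81.154 minutes.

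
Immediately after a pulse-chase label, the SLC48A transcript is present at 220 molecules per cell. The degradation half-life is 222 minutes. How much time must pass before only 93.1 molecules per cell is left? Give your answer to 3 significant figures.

275 minutes

Fraction remaining = 93.1/220 ≈ 0.42318.
n = log₂(220/93.1) = ln(2.3631)/ln 2 ≈ 1.2407 half-lives.
t = n × t½ = 1.2407 × 222 ≈ 275.42 minutes.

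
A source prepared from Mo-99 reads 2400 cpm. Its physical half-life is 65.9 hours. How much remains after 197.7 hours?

Elapsed time is 3 half-lives (197.7/65.9).
Each half-life halves the amount: 2400 × (1/2)^3 = 2400/8 = 300 cpm.

300 cpm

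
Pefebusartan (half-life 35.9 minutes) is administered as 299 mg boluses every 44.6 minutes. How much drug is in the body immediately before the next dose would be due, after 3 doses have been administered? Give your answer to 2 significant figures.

The 3 doses were given 133.8, 89.2, 44.6 minutes ago.
Total = 299·(1/2)^(133.8/35.9) + 299·(1/2)^(89.2/35.9) + 299·(1/2)^(44.6/35.9)
      = 22.58 + 53.421 + 126.38 ≈ 202.38 mg.

200 mg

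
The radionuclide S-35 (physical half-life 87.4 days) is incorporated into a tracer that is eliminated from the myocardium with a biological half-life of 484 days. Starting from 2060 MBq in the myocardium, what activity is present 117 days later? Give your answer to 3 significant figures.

689 MBq

1/t_eff = 1/t_phys + 1/t_biol = 1/87.4 + 1/484 = 0.013508 per day.
t_eff = 87.4 × 484 / (87.4 + 484) ≈ 74.032 days.
Remaining = 2060 × (1/2)^(117/74.032) = 2060 × (1/2)^1.5804 ≈ 688.84 MBq.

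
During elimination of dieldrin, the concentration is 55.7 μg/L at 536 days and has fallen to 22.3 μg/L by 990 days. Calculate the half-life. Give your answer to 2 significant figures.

340 days

Over Δt = 990 − 536 = 454 days, the level fell by a factor of 55.7/22.3 ≈ 2.4978.
n = log₂(2.4978) ≈ 1.3206 half-lives, so t½ = 454/1.3206 ≈ 343.77 days.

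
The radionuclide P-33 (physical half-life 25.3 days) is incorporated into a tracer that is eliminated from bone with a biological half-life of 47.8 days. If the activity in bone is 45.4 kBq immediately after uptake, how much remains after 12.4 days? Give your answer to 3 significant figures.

1/t_eff = 1/t_phys + 1/t_biol = 1/25.3 + 1/47.8 = 0.060446 per day.
t_eff = 25.3 × 47.8 / (25.3 + 47.8) ≈ 16.544 days.
Remaining = 45.4 × (1/2)^(12.4/16.544) = 45.4 × (1/2)^0.74953 ≈ 27.004 kBq.

27.0 kBq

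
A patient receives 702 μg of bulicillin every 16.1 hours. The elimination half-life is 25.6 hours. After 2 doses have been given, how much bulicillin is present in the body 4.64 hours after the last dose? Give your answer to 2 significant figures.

The 2 doses were given 20.74, 4.64 hours ago.
Total = 702·(1/2)^(20.74/25.6) + 702·(1/2)^(4.64/25.6)
      = 400.36 + 619.12 ≈ 1019.5 μg.

1000 μg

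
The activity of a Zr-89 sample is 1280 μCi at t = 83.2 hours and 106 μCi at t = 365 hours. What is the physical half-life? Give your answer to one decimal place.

78.4 hours

Over Δt = 365 − 83.2 = 281.8 hours, the level fell by a factor of 1280/106 ≈ 12.075.
n = log₂(12.075) ≈ 3.594 half-lives, so t½ = 281.8/3.594 ≈ 78.408 hours.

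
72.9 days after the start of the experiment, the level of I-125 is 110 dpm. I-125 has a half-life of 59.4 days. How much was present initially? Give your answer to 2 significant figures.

260 dpm

Number of half-lives elapsed: n = 72.9/59.4 ≈ 1.2273.
A₀ = A × 2^n = 110 × 2^1.2273 = 110 × 2.3412 ≈ 257.54 dpm.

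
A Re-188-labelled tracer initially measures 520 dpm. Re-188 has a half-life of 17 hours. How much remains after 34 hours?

130 dpm

Elapsed time is 2 half-lives (34/17).
Each half-life halves the amount: 520 × (1/2)^2 = 520/4 = 130 dpm.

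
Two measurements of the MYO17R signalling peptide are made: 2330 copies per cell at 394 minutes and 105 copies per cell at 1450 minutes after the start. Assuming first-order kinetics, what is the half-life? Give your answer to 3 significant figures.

Over Δt = 1450 − 394 = 1056 minutes, the level fell by a factor of 2330/105 ≈ 22.19.
n = log₂(22.19) ≈ 4.4719 half-lives, so t½ = 1056/4.4719 ≈ 236.14 minutes.

236 minutes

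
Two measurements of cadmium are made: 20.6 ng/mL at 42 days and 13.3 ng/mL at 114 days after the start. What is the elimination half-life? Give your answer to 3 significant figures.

114 days

Over Δt = 114 − 42 = 72 days, the level fell by a factor of 20.6/13.3 ≈ 1.5489.
n = log₂(1.5489) ≈ 0.63122 half-lives, so t½ = 72/0.63122 ≈ 114.07 days.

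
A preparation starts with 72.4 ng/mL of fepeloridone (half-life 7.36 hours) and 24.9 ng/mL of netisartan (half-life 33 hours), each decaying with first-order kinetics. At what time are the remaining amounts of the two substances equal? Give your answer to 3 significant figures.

Set 72.4·(1/2)^(t/7.36) = 24.9·(1/2)^(t/33).
Taking log₂: log₂(72.4/24.9) = t·(1/7.36 − 1/33).
log₂(2.9076) = 1.5398; 1/7.36 − 1/33 = 0.10557.
t = 1.5398 / 0.10557 ≈ 14.586 hours.

14.6 hours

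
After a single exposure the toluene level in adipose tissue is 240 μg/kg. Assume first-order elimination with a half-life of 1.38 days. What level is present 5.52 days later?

Elapsed time is 4 half-lives (5.52/1.38).
Each half-life halves the amount: 240 × (1/2)^4 = 240/16 = 15 μg/kg.

15 μg/kg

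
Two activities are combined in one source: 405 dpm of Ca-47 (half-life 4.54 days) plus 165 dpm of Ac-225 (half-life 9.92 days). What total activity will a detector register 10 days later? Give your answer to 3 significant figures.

170 dpm

Ca-47: 405 × (1/2)^(10/4.54) = 405 × (1/2)^2.2026 ≈ 87.982 dpm.
Ac-225: 165 × (1/2)^(10/9.92) = 165 × (1/2)^1.0081 ≈ 82.04 dpm.
Total = 87.982 + 82.04 ≈ 170.02 dpm.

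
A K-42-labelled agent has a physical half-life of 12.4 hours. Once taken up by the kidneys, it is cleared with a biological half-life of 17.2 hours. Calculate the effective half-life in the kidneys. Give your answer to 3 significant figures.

1/t_eff = 1/t_phys + 1/t_biol = 1/12.4 + 1/17.2 = 0.13878 per hour.
t_eff = 12.4 × 17.2 / (12.4 + 17.2) ≈ 7.2054 hours.

7.21 hours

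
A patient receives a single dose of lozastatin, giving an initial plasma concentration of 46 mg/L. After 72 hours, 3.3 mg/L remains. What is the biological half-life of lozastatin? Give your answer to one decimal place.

18.9 hours

A/A₀ = 3.3/46 ≈ 0.071739.
n = log₂(13.939) ≈ 3.8011 half-lives elapsed in 72 hours.
t½ = 72/3.8011 ≈ 18.942 hours.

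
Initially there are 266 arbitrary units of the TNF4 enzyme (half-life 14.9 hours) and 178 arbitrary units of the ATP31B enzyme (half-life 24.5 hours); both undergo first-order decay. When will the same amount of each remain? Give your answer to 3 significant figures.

22.0 hours

Set 266·(1/2)^(t/14.9) = 178·(1/2)^(t/24.5).
Taking log₂: log₂(266/178) = t·(1/14.9 − 1/24.5).
log₂(1.4944) = 0.57955; 1/14.9 − 1/24.5 = 0.026298.
t = 0.57955 / 0.026298 ≈ 22.038 hours.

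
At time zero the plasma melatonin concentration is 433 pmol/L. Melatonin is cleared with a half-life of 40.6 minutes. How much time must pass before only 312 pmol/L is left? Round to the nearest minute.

19 minutes

Fraction remaining = 312/433 ≈ 0.72055.
n = log₂(433/312) = ln(1.3878)/ln 2 ≈ 0.47282 half-lives.
t = n × t½ = 0.47282 × 40.6 ≈ 19.197 minutes.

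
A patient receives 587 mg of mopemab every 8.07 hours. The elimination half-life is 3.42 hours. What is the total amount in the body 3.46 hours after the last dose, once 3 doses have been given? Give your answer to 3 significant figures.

The 3 doses were given 19.6, 11.53, 3.46 hours ago.
Total = 587·(1/2)^(19.6/3.42) + 587·(1/2)^(11.53/3.42) + 587·(1/2)^(3.46/3.42)
      = 11.052 + 56.723 + 291.13 ≈ 358.91 mg.

359 mg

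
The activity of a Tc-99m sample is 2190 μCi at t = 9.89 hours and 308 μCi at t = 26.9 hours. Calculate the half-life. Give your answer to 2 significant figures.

6.0 hours

Over Δt = 26.9 − 9.89 = 17.01 hours, the level fell by a factor of 2190/308 ≈ 7.1104.
n = log₂(7.1104) ≈ 2.8299 half-lives, so t½ = 17.01/2.8299 ≈ 6.0108 hours.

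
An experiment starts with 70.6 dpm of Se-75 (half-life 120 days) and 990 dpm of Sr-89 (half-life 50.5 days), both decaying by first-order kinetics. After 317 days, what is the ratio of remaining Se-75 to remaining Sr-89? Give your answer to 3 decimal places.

0.886

Se-75: 70.6 × (1/2)^(317/120) = 70.6 × (1/2)^2.6417 ≈ 11.313 dpm.
Sr-89: 990 × (1/2)^(317/50.5) = 990 × (1/2)^6.2772 ≈ 12.764 dpm.
Ratio ≈ 11.313 / 12.764 ≈ 0.8863.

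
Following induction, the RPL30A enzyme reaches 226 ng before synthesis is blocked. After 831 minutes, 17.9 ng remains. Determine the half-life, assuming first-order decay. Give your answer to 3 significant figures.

A/A₀ = 17.9/226 ≈ 0.079204.
n = log₂(12.626) ≈ 3.6583 half-lives elapsed in 831 minutes.
t½ = 831/3.6583 ≈ 227.16 minutes.

227 minutes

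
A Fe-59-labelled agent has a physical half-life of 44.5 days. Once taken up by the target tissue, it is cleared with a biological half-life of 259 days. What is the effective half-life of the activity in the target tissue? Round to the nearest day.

1/t_eff = 1/t_phys + 1/t_biol = 1/44.5 + 1/259 = 0.026333 per day.
t_eff = 44.5 × 259 / (44.5 + 259) ≈ 37.975 days.

38 days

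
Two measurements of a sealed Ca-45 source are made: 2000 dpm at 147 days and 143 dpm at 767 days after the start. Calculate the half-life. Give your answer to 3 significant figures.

163 days

Over Δt = 767 − 147 = 620 days, the level fell by a factor of 2000/143 ≈ 13.986.
n = log₂(13.986) ≈ 3.8059 half-lives, so t½ = 620/3.8059 ≈ 162.9 days.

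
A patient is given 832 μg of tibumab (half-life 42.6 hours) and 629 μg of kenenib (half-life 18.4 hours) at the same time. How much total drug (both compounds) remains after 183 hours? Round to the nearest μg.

43 μg

tibumab: 832 × (1/2)^(183/42.6) = 832 × (1/2)^4.2958 ≈ 42.361 μg.
kenenib: 629 × (1/2)^(183/18.4) = 629 × (1/2)^9.9457 ≈ 0.63784 μg.
Total = 42.361 + 0.63784 ≈ 42.999 μg.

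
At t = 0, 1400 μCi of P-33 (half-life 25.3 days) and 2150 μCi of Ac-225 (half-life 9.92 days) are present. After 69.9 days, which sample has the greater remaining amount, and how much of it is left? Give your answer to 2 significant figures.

P-33: 1400 × (1/2)^2.7628 ≈ 206.27 μCi.
Ac-225: 2150 × (1/2)^7.0464 ≈ 16.266 μCi.
P-33 has more remaining, at ≈ 206.27 μCi.

P-33, 210 μCi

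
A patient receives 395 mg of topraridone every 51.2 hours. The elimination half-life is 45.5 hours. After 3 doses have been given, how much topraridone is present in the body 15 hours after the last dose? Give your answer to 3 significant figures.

The 3 doses were given 117.4, 66.2, 15 hours ago.
Total = 395·(1/2)^(117.4/45.5) + 395·(1/2)^(66.2/45.5) + 395·(1/2)^(15/45.5)
      = 66.05 + 144.08 + 314.31 ≈ 524.44 mg.

524 mg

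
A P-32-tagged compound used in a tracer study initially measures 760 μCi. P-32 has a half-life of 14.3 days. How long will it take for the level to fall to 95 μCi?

95/760 = 1/8, so 3 half-lives have elapsed.
t = 3 × 14.3 = 42.9 days.

42.9 days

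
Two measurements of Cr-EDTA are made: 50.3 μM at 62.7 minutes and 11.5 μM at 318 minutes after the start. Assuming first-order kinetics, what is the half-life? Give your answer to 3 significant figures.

120 minutes

Over Δt = 318 − 62.7 = 255.3 minutes, the level fell by a factor of 50.3/11.5 ≈ 4.3739.
n = log₂(4.3739) ≈ 2.1289 half-lives, so t½ = 255.3/2.1289 ≈ 119.92 minutes.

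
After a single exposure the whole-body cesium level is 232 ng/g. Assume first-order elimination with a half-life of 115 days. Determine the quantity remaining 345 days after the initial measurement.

Elapsed time is 3 half-lives (345/115).
Each half-life halves the amount: 232 × (1/2)^3 = 232/8 = 29 ng/g.

29 ng/g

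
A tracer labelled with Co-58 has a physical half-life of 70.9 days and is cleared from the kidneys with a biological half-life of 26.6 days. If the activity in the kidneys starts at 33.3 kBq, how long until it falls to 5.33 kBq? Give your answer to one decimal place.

1/t_eff = 1/t_phys + 1/t_biol = 1/70.9 + 1/26.6 = 0.051698 per day.
t_eff = 70.9 × 26.6 / (70.9 + 26.6) ≈ 19.343 days.
n = log₂(33.3/5.33) ≈ 2.6433; t = 2.6433 × 19.343 ≈ 51.13 days.

51.1 days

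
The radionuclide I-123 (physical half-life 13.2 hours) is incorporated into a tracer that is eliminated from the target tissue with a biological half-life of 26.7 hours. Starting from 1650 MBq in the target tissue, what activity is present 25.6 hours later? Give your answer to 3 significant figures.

1/t_eff = 1/t_phys + 1/t_biol = 1/13.2 + 1/26.7 = 0.11321 per hour.
t_eff = 13.2 × 26.7 / (13.2 + 26.7) ≈ 8.8331 hours.
Remaining = 1650 × (1/2)^(25.6/8.8331) = 1650 × (1/2)^2.8982 ≈ 221.33 MBq.

221 MBq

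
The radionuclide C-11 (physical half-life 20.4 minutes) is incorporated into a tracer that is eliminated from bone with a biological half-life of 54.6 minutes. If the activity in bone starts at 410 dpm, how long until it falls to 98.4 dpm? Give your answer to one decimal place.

30.6 minutes

1/t_eff = 1/t_phys + 1/t_biol = 1/20.4 + 1/54.6 = 0.067335 per minute.
t_eff = 20.4 × 54.6 / (20.4 + 54.6) ≈ 14.851 minutes.
n = log₂(410/98.4) ≈ 2.0589; t = 2.0589 × 14.851 ≈ 30.577 minutes.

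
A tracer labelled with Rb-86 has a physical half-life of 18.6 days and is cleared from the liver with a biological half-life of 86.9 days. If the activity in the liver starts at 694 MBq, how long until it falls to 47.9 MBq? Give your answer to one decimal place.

59.1 days

1/t_eff = 1/t_phys + 1/t_biol = 1/18.6 + 1/86.9 = 0.065271 per day.
t_eff = 18.6 × 86.9 / (18.6 + 86.9) ≈ 15.321 days.
n = log₂(694/47.9) ≈ 3.8568; t = 3.8568 × 15.321 ≈ 59.09 days.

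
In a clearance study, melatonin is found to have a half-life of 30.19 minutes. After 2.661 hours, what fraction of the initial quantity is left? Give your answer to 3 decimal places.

2.661 hours = 159.66 minutes.
n = 159.66/30.19 ≈ 5.2885 half-lives.
Fraction remaining = (1/2)^5.2885 ≈ 0.025586.

0.026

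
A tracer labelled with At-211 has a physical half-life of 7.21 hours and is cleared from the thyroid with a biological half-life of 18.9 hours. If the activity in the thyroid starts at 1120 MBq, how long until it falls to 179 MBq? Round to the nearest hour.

1/t_eff = 1/t_phys + 1/t_biol = 1/7.21 + 1/18.9 = 0.19161 per hour.
t_eff = 7.21 × 18.9 / (7.21 + 18.9) ≈ 5.219 hours.
n = log₂(1120/179) ≈ 2.6455; t = 2.6455 × 5.219 ≈ 13.807 hours.

14 hours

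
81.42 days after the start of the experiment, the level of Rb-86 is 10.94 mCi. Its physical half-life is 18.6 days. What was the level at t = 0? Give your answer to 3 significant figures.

Number of half-lives elapsed: n = 81.42/18.6 ≈ 4.3774.
A₀ = A × 2^n = 10.94 × 2^4.3774 = 10.94 × 20.784 ≈ 227.38 mCi.

227 mCi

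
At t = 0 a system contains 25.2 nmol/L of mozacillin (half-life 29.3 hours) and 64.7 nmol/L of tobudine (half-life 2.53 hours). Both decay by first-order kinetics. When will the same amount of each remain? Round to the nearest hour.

Set 25.2·(1/2)^(t/29.3) = 64.7·(1/2)^(t/2.53).
Taking log₂: log₂(25.2/64.7) = t·(1/29.3 − 1/2.53).
log₂(0.38949) = -1.3603; 1/29.3 − 1/2.53 = -0.36113.
t = -1.3603 / -0.36113 ≈ 3.7669 hours.

4 hours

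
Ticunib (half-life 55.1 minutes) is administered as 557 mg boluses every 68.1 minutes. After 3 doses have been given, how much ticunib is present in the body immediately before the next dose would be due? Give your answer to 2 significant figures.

380 mg

The 3 doses were given 204.3, 136.2, 68.1 minutes ago.
Total = 557·(1/2)^(204.3/55.1) + 557·(1/2)^(136.2/55.1) + 557·(1/2)^(68.1/55.1)
      = 42.628 + 100.4 + 236.48 ≈ 379.52 mg.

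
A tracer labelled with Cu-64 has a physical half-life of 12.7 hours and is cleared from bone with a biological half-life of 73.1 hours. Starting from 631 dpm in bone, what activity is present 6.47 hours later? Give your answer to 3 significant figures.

417 dpm

1/t_eff = 1/t_phys + 1/t_biol = 1/12.7 + 1/73.1 = 0.09242 per hour.
t_eff = 12.7 × 73.1 / (12.7 + 73.1) ≈ 10.82 hours.
Remaining = 631 × (1/2)^(6.47/10.82) = 631 × (1/2)^0.59796 ≈ 416.89 dpm.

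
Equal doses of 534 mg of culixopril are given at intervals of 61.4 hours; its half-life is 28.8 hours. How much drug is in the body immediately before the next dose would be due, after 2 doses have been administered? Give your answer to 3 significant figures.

The 2 doses were given 122.8, 61.4 hours ago.
Total = 534·(1/2)^(122.8/28.8) + 534·(1/2)^(61.4/28.8)
      = 27.796 + 121.83 ≈ 149.63 mg.

150 mg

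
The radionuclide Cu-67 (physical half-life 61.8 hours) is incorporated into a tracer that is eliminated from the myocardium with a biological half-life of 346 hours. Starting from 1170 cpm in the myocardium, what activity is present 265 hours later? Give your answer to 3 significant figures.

1/t_eff = 1/t_phys + 1/t_biol = 1/61.8 + 1/346 = 0.019071 per hour.
t_eff = 61.8 × 346 / (61.8 + 346) ≈ 52.435 hours.
Remaining = 1170 × (1/2)^(265/52.435) = 1170 × (1/2)^5.0539 ≈ 35.221 cpm.

35.2 cpm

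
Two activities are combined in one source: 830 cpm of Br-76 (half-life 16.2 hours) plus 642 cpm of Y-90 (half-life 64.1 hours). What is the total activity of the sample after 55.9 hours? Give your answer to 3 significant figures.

427 cpm

Br-76: 830 × (1/2)^(55.9/16.2) = 830 × (1/2)^3.4506 ≈ 75.917 cpm.
Y-90: 642 × (1/2)^(55.9/64.1) = 642 × (1/2)^0.87207 ≈ 350.76 cpm.
Total = 75.917 + 350.76 ≈ 426.68 cpm.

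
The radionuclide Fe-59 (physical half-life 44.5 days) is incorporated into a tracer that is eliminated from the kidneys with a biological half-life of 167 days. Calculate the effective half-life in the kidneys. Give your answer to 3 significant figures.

1/t_eff = 1/t_phys + 1/t_biol = 1/44.5 + 1/167 = 0.02846 per day.
t_eff = 44.5 × 167 / (44.5 + 167) ≈ 35.137 days.

35.1 days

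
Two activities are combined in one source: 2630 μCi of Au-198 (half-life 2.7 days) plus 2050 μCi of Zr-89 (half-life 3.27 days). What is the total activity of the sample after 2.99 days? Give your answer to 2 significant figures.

Au-198: 2630 × (1/2)^(2.99/2.7) = 2630 × (1/2)^1.1074 ≈ 1220.7 μCi.
Zr-89: 2050 × (1/2)^(2.99/3.27) = 2050 × (1/2)^0.91437 ≈ 1087.7 μCi.
Total = 1220.7 + 1087.7 ≈ 2308.3 μCi.

2300 μCi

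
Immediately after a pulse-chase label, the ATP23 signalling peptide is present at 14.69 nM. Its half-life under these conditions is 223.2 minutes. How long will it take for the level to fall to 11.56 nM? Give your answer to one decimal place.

77.2 minutes

Fraction remaining = 11.56/14.69 ≈ 0.78693.
n = log₂(14.69/11.56) = ln(1.2708)/ln 2 ≈ 0.34569 half-lives.
t = n × t½ = 0.34569 × 223.2 ≈ 77.159 minutes.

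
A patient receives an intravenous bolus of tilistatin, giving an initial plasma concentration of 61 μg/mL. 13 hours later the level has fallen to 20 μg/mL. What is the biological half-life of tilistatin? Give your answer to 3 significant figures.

A/A₀ = 20/61 ≈ 0.32787.
n = log₂(3.05) ≈ 1.6088 half-lives elapsed in 13 hours.
t½ = 13/1.6088 ≈ 8.0805 hours.

8.08 hours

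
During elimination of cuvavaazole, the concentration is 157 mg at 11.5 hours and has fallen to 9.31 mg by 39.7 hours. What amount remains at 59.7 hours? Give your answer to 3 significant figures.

1.26 mg

Over Δt = 39.7 − 11.5 = 28.2 hours, the level fell by a factor of 157/9.31 ≈ 16.864.
n = log₂(16.864) ≈ 4.0758 half-lives, so t½ = 28.2/4.0758 ≈ 6.9188 hours.
From t = 39.7 to t = 59.7: 9.31 × (1/2)^((59.7−39.7)/6.9188) ≈ 1.2554 mg.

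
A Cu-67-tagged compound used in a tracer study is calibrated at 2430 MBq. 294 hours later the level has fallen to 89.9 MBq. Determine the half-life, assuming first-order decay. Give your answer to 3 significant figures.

61.8 hours

A/A₀ = 89.9/2430 ≈ 0.036996.
n = log₂(27.03) ≈ 4.7565 half-lives elapsed in 294 hours.
t½ = 294/4.7565 ≈ 61.81 hours.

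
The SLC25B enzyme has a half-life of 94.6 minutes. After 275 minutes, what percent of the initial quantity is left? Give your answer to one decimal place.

13.3%

n = 275/94.6 ≈ 2.907 half-lives.
Fraction remaining = (1/2)^2.907 ≈ 0.13333, i.e. 13.333%.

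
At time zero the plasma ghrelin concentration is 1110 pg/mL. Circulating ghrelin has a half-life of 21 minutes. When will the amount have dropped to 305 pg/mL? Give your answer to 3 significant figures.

39.1 minutes

Fraction remaining = 305/1110 ≈ 0.27477.
n = log₂(1110/305) = ln(3.6393)/ln 2 ≈ 1.8637 half-lives.
t = n × t½ = 1.8637 × 21 ≈ 39.137 minutes.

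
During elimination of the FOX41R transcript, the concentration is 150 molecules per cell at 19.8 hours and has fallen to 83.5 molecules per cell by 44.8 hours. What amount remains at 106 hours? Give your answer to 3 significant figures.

19.9 molecules per cell

Over Δt = 44.8 − 19.8 = 25 hours, the level fell by a factor of 150/83.5 ≈ 1.7964.
n = log₂(1.7964) ≈ 0.84511 half-lives, so t½ = 25/0.84511 ≈ 29.582 hours.
From t = 44.8 to t = 106: 83.5 × (1/2)^((106−44.8)/29.582) ≈ 19.902 molecules per cell.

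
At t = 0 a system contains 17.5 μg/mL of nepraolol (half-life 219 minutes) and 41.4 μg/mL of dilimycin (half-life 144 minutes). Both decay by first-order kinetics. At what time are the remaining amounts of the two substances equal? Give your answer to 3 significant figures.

Set 17.5·(1/2)^(t/219) = 41.4·(1/2)^(t/144).
Taking log₂: log₂(17.5/41.4) = t·(1/219 − 1/144).
log₂(0.42271) = -1.2423; 1/219 − 1/144 = -0.0023782.
t = -1.2423 / -0.0023782 ≈ 522.35 minutes.

522 minutes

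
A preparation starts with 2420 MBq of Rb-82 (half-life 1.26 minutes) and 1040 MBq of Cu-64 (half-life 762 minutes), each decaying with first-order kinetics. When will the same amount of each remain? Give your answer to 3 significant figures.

1.54 minutes

Set 2420·(1/2)^(t/1.26) = 1040·(1/2)^(t/762).
Taking log₂: log₂(2420/1040) = t·(1/1.26 − 1/762).
log₂(2.3269) = 1.2184; 1/1.26 − 1/762 = 0.79234.
t = 1.2184 / 0.79234 ≈ 1.5378 minutes.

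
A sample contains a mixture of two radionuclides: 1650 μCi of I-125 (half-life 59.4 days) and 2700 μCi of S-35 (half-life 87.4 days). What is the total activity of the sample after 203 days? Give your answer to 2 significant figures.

690 μCi

I-125: 1650 × (1/2)^(203/59.4) = 1650 × (1/2)^3.4175 ≈ 154.42 μCi.
S-35: 2700 × (1/2)^(203/87.4) = 2700 × (1/2)^2.3227 ≈ 539.73 μCi.
Total = 154.42 + 539.73 ≈ 694.15 μCi.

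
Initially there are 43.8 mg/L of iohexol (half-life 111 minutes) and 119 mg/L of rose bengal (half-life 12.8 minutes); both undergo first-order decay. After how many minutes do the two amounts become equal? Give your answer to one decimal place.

Set 43.8·(1/2)^(t/111) = 119·(1/2)^(t/12.8).
Taking log₂: log₂(43.8/119) = t·(1/111 − 1/12.8).
log₂(0.36807) = -1.442; 1/111 − 1/12.8 = -0.069116.
t = -1.442 / -0.069116 ≈ 20.863 minutes.

20.9 minutes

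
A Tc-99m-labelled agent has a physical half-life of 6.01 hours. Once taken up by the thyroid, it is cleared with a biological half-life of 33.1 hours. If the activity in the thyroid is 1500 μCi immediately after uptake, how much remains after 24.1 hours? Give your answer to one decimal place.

56.2 μCi

1/t_eff = 1/t_phys + 1/t_biol = 1/6.01 + 1/33.1 = 0.1966 per hour.
t_eff = 6.01 × 33.1 / (6.01 + 33.1) ≈ 5.0864 hours.
Remaining = 1500 × (1/2)^(24.1/5.0864) = 1500 × (1/2)^4.7381 ≈ 56.207 μCi.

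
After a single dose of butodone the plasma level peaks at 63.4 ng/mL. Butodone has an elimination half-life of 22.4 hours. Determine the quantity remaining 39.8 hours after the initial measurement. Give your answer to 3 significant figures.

Number of half-lives: n = 39.8/22.4 ≈ 1.7768.
Remaining = 63.4 × (1/2)^1.7768 = 63.4 × 0.29183 ≈ 18.502 ng/mL.

18.5 ng/mL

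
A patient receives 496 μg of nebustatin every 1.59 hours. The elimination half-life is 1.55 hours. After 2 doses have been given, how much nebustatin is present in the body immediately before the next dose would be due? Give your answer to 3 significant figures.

363 μg

The 2 doses were given 3.18, 1.59 hours ago.
Total = 496·(1/2)^(3.18/1.55) + 496·(1/2)^(1.59/1.55)
      = 119.64 + 243.6 ≈ 363.25 μg.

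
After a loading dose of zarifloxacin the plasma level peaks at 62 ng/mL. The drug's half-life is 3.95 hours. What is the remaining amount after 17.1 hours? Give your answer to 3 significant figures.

3.08 ng/mL

Number of half-lives: n = 17.1/3.95 ≈ 4.3291.
Remaining = 62 × (1/2)^4.3291 = 62 × 0.049752 ≈ 3.0846 ng/mL.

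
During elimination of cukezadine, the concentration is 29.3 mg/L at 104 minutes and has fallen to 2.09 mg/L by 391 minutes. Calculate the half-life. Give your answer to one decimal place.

Over Δt = 391 − 104 = 287 minutes, the level fell by a factor of 29.3/2.09 ≈ 14.019.
n = log₂(14.019) ≈ 3.8093 half-lives, so t½ = 287/3.8093 ≈ 75.341 minutes.

75.3 minutes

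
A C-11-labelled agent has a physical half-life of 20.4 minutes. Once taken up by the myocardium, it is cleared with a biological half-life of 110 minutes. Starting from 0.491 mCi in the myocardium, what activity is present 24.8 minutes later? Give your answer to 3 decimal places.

1/t_eff = 1/t_phys + 1/t_biol = 1/20.4 + 1/110 = 0.058111 per minute.
t_eff = 20.4 × 110 / (20.4 + 110) ≈ 17.209 minutes.
Remaining = 0.491 × (1/2)^(24.8/17.209) = 0.491 × (1/2)^1.4411 ≈ 0.18082 mCi.

0.181 mCi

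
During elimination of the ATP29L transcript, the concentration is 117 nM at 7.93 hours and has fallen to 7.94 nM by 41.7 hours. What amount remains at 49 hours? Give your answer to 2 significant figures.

Over Δt = 41.7 − 7.93 = 33.77 hours, the level fell by a factor of 117/7.94 ≈ 14.736.
n = log₂(14.736) ≈ 3.8812 half-lives, so t½ = 33.77/3.8812 ≈ 8.7009 hours.
From t = 41.7 to t = 49: 7.94 × (1/2)^((49−41.7)/8.7009) ≈ 4.4387 nM.

4.4 nM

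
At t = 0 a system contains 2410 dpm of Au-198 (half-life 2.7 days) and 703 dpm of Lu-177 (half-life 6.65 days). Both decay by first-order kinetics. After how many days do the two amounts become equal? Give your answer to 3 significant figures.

8.08 days

Set 2410·(1/2)^(t/2.7) = 703·(1/2)^(t/6.65).
Taking log₂: log₂(2410/703) = t·(1/2.7 − 1/6.65).
log₂(3.4282) = 1.7774; 1/2.7 − 1/6.65 = 0.21999.
t = 1.7774 / 0.21999 ≈ 8.0795 days.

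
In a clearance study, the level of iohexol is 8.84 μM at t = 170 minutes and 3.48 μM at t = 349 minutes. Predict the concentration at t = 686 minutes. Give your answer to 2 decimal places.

Over Δt = 349 − 170 = 179 minutes, the level fell by a factor of 8.84/3.48 ≈ 2.5402.
n = log₂(2.5402) ≈ 1.345 half-lives, so t½ = 179/1.345 ≈ 133.09 minutes.
From t = 349 to t = 686: 3.48 × (1/2)^((686−349)/133.09) ≈ 0.60163 μM.

0.60 μM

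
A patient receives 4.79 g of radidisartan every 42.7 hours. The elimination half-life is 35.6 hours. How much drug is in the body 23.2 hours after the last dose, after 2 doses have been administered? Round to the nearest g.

The 2 doses were given 65.9, 23.2 hours ago.
Total = 4.79·(1/2)^(65.9/35.6) + 4.79·(1/2)^(23.2/35.6)
      = 1.3277 + 3.049 ≈ 4.3767 g.

4 g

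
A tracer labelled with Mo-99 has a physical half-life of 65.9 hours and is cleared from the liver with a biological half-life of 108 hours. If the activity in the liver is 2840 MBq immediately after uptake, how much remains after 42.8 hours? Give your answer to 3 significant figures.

1380 MBq

1/t_eff = 1/t_phys + 1/t_biol = 1/65.9 + 1/108 = 0.024434 per hour.
t_eff = 65.9 × 108 / (65.9 + 108) ≈ 40.927 hours.
Remaining = 2840 × (1/2)^(42.8/40.927) = 2840 × (1/2)^1.0458 ≈ 1375.7 MBq.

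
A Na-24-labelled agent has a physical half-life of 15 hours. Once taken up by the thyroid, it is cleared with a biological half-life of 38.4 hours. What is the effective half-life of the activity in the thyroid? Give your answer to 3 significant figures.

10.8 hours

1/t_eff = 1/t_phys + 1/t_biol = 1/15 + 1/38.4 = 0.092708 per hour.
t_eff = 15 × 38.4 / (15 + 38.4) ≈ 10.787 hours.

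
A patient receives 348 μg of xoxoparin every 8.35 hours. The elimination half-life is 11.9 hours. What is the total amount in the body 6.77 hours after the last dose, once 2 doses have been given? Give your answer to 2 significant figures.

The 2 doses were given 15.12, 6.77 hours ago.
Total = 348·(1/2)^(15.12/11.9) + 348·(1/2)^(6.77/11.9)
      = 144.24 + 234.6 ≈ 378.84 μg.

380 μg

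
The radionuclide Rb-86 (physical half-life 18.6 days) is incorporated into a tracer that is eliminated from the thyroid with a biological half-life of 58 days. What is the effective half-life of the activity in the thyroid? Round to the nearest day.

14 days

1/t_eff = 1/t_phys + 1/t_biol = 1/18.6 + 1/58 = 0.071005 per day.
t_eff = 18.6 × 58 / (18.6 + 58) ≈ 14.084 days.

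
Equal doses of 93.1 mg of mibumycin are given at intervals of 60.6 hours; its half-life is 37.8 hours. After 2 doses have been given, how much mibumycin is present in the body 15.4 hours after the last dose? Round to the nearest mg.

The 2 doses were given 76, 15.4 hours ago.
Total = 93.1·(1/2)^(76/37.8) + 93.1·(1/2)^(15.4/37.8)
      = 23.105 + 70.195 ≈ 93.3 mg.

93 mg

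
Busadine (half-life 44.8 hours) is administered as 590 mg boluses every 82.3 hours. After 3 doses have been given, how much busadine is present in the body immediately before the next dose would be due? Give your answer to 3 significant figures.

The 3 doses were given 246.9, 164.6, 82.3 hours ago.
Total = 590·(1/2)^(246.9/44.8) + 590·(1/2)^(164.6/44.8) + 590·(1/2)^(82.3/44.8)
      = 12.937 + 46.221 + 165.14 ≈ 224.29 mg.

224 mg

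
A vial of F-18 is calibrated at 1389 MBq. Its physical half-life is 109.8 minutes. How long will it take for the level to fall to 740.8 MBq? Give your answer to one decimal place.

99.6 minutes

Fraction remaining = 740.8/1389 ≈ 0.53333.
n = log₂(1389/740.8) = ln(1.875)/ln 2 ≈ 0.90689 half-lives.
t = n × t½ = 0.90689 × 109.8 ≈ 99.577 minutes.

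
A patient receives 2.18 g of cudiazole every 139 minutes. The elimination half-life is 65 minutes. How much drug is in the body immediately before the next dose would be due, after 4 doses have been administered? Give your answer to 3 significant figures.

0.639 g

The 4 doses were given 556, 417, 278, 139 minutes ago.
Total = 2.18·(1/2)^(556/65) + 2.18·(1/2)^(417/65) + 2.18·(1/2)^(278/65) + 2.18·(1/2)^(139/65)
      = 0.0058009 + 0.025541 + 0.11245 + 0.49513 ≈ 0.63892 g.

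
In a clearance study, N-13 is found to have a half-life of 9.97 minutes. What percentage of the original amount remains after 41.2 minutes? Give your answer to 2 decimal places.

5.70%

n = 41.2/9.97 ≈ 4.1324 half-lives.
Fraction remaining = (1/2)^4.1324 ≈ 0.05702, i.e. 5.702%.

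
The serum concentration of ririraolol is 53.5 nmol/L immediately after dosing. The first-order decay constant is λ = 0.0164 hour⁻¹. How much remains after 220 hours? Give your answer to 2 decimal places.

1.45 nmol/L

t½ = ln 2 / λ = 0.69315 / 0.0164 ≈ 42.265 hours.
Number of half-lives: n = 220/42.265 ≈ 5.2052.
Remaining = 53.5 × (1/2)^5.2052 = 53.5 × 0.027106 ≈ 1.4502 nmol/L.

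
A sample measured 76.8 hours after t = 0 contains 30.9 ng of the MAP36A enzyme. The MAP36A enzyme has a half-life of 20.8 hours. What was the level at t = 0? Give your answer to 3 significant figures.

399 ng

Number of half-lives elapsed: n = 76.8/20.8 ≈ 3.6923.
A₀ = A × 2^n = 30.9 × 2^3.6923 = 30.9 × 12.927 ≈ 399.44 ng.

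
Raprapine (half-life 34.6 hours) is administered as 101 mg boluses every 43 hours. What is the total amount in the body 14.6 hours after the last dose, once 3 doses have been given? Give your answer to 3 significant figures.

121 mg

The 3 doses were given 100.6, 57.6, 14.6 hours ago.
Total = 101·(1/2)^(100.6/34.6) + 101·(1/2)^(57.6/34.6) + 101·(1/2)^(14.6/34.6)
      = 13.461 + 31.856 + 75.387 ≈ 120.7 mg.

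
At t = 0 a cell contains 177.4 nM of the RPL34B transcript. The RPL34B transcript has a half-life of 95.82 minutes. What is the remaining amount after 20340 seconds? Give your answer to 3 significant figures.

15.3 nM

Convert the elapsed time: 20340 seconds = 339 minutes.
Number of half-lives: n = 339/95.82 ≈ 3.5379.
Remaining = 177.4 × (1/2)^3.5379 = 177.4 × 0.086098 ≈ 15.274 nM.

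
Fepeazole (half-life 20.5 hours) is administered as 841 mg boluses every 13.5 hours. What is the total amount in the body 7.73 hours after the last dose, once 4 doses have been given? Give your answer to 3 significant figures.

1480 mg

The 4 doses were given 48.23, 34.73, 21.23, 7.73 hours ago.
Total = 841·(1/2)^(48.23/20.5) + 841·(1/2)^(34.73/20.5) + 841·(1/2)^(21.23/20.5) + 841·(1/2)^(7.73/20.5)
      = 164.65 + 259.9 + 410.25 + 647.57 ≈ 1482.4 mg.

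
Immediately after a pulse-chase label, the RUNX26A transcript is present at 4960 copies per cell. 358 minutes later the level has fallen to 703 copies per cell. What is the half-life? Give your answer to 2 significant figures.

A/A₀ = 703/4960 ≈ 0.14173.
n = log₂(7.0555) ≈ 2.8187 half-lives elapsed in 358 minutes.
t½ = 358/2.8187 ≈ 127.01 minutes.

130 minutes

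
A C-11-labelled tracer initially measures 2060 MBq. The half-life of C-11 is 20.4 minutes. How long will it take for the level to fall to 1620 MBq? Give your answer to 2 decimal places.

Fraction remaining = 1620/2060 ≈ 0.78641.
n = log₂(2060/1620) = ln(1.2716)/ln 2 ≈ 0.34665 half-lives.
t = n × t½ = 0.34665 × 20.4 ≈ 7.0717 minutes.

7.07 minutes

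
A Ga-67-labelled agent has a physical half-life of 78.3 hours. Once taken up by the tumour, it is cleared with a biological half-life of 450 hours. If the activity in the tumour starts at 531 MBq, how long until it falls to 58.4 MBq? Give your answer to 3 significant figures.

1/t_eff = 1/t_phys + 1/t_biol = 1/78.3 + 1/450 = 0.014994 per hour.
t_eff = 78.3 × 450 / (78.3 + 450) ≈ 66.695 hours.
n = log₂(531/58.4) ≈ 3.1847; t = 3.1847 × 66.695 ≈ 212.4 hours.

212 hours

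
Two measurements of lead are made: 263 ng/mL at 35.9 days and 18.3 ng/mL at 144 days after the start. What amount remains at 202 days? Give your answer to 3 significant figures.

Over Δt = 144 − 35.9 = 108.1 days, the level fell by a factor of 263/18.3 ≈ 14.372.
n = log₂(14.372) ≈ 3.8451 half-lives, so t½ = 108.1/3.8451 ≈ 28.113 days.
From t = 144 to t = 202: 18.3 × (1/2)^((202−144)/28.113) ≈ 4.3793 ng/mL.

4.38 ng/mL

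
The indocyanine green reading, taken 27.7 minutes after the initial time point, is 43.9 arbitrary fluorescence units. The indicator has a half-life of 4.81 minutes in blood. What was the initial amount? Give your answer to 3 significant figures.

2380 arbitrary fluorescence units

Number of half-lives elapsed: n = 27.7/4.81 ≈ 5.7588.
A₀ = A × 2^n = 43.9 × 2^5.7588 = 43.9 × 54.148 ≈ 2377.1 arbitrary fluorescence units.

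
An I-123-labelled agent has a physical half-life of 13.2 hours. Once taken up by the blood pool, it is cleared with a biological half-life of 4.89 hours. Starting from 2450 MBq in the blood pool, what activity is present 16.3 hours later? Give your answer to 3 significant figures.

1/t_eff = 1/t_phys + 1/t_biol = 1/13.2 + 1/4.89 = 0.28026 per hour.
t_eff = 13.2 × 4.89 / (13.2 + 4.89) ≈ 3.5682 hours.
Remaining = 2450 × (1/2)^(16.3/3.5682) = 2450 × (1/2)^4.5682 ≈ 103.28 MBq.

103 MBq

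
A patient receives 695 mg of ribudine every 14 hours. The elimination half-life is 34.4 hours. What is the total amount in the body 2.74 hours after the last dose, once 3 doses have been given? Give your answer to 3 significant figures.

1530 mg

The 3 doses were given 30.74, 16.74, 2.74 hours ago.
Total = 695·(1/2)^(30.74/34.4) + 695·(1/2)^(16.74/34.4) + 695·(1/2)^(2.74/34.4)
      = 374.1 + 496.02 + 657.67 ≈ 1527.8 mg.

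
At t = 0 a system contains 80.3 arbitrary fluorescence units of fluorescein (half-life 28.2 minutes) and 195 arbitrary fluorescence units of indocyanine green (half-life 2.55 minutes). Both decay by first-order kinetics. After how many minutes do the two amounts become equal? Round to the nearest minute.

4 minutes

Set 80.3·(1/2)^(t/28.2) = 195·(1/2)^(t/2.55).
Taking log₂: log₂(80.3/195) = t·(1/28.2 − 1/2.55).
log₂(0.41179) = -1.28; 1/28.2 − 1/2.55 = -0.3567.
t = -1.28 / -0.3567 ≈ 3.5885 minutes.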